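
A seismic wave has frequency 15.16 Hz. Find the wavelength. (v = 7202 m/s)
λ = v/f = 475.1 m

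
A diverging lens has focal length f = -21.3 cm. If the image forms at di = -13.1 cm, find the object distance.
1/do = 1/f − 1/di → do = 34.03 cm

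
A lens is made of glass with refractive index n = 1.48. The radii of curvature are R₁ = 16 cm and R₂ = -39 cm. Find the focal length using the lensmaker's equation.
1/f = (n − 1)(1/R₁ − 1/R₂) → f = 23.64 cm (converging lens)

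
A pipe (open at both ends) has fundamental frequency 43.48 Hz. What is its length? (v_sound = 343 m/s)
L = v/(2f₁) = 3.944 m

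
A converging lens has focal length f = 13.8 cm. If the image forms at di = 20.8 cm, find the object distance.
1/do = 1/f − 1/di → do = 41.01 cm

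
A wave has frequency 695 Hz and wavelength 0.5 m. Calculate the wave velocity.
v = fλ = 347.5 m/s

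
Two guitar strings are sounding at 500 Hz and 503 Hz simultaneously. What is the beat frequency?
3 Hz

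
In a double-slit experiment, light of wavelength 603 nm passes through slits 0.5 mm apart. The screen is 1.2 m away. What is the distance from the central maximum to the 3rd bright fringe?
y = mλL/d = 4.342 mm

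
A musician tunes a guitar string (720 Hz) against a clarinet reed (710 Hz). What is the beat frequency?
10 Hz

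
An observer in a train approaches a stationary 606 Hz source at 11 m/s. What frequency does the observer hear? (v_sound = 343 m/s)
f_obs = f·(v + v_o)/v = 625.4 Hz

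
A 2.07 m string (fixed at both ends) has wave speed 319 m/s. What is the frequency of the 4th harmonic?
fₙ = nv/(2L) = 308.2 Hz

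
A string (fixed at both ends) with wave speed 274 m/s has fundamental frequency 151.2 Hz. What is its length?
L = v/(2f₁) = 0.9061 m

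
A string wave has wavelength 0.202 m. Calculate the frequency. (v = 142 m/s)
f = v/λ = 703 Hz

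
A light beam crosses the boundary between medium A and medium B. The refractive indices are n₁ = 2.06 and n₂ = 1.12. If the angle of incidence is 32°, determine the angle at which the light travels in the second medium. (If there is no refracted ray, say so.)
sin θ₂ = (n₁/n₂)·sin θ₁ = 0.9747 → θ₂ = 77.08°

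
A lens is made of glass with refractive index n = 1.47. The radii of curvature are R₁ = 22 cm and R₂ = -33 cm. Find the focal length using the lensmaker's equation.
1/f = (n − 1)(1/R₁ − 1/R₂) → f = 28.09 cm (converging lens)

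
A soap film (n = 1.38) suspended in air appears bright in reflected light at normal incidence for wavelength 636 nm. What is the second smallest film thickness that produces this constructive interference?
2nt = (m − ½)λ with m = 2 → t = (m − ½)λ/(2n) = 345.7 nm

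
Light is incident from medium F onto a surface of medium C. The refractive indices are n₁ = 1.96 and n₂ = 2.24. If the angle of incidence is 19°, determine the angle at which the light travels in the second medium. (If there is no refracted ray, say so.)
sin θ₂ = (n₁/n₂)·sin θ₁ = 0.2849 → θ₂ = 16.55°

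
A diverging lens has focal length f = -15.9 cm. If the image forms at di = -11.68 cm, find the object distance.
1/do = 1/f − 1/di → do = 44.01 cm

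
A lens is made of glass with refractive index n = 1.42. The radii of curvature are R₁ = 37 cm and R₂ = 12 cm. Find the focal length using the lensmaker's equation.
1/f = (n − 1)(1/R₁ − 1/R₂) → f = -42.29 cm (diverging lens)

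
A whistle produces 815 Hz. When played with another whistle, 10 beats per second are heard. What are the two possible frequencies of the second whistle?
f₂ = 815 ± 10 Hz → 825 Hz or 805 Hz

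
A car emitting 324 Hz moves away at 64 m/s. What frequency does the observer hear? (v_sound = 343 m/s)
f_obs = f·v/(v + v_s) = 273.1 Hz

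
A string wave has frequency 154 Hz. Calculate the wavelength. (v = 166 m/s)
λ = v/f = 1.078 m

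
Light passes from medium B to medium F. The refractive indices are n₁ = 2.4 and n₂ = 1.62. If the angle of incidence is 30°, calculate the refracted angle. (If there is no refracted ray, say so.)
sin θ₂ = (n₁/n₂)·sin θ₁ = 0.7407 → θ₂ = 47.79°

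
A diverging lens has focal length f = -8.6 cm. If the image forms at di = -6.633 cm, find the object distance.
1/do = 1/f − 1/di → do = 29 cm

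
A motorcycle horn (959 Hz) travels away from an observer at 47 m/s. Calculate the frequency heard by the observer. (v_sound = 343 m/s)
f_obs = f·v/(v + v_s) = 843.4 Hz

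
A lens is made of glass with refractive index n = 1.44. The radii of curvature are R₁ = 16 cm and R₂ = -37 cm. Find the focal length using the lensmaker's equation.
1/f = (n − 1)(1/R₁ − 1/R₂) → f = 25.39 cm (converging lens)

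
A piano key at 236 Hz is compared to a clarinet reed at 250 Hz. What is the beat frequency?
14 Hz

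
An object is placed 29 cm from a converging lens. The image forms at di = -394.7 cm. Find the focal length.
1/f = 1/do + 1/di → f = 31.3 cm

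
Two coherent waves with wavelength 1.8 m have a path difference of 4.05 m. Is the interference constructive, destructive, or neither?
neither (partial) — path difference = 2.25λ, neither a whole number of wavelengths nor an odd multiple of λ/2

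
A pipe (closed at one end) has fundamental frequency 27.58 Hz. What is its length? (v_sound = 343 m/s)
L = v/(4f₁) = 3.109 m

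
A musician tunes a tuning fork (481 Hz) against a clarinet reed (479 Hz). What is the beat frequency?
2 Hz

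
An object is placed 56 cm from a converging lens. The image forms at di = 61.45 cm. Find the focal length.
1/f = 1/do + 1/di → f = 29.3 cm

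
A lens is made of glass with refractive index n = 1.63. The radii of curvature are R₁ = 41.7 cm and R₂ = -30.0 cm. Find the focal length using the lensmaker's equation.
1/f = (n − 1)(1/R₁ − 1/R₂) → f = 27.69 cm (converging lens)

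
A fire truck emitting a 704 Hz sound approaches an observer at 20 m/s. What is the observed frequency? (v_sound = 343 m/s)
f_obs = f·v/(v − v_s) = 747.6 Hz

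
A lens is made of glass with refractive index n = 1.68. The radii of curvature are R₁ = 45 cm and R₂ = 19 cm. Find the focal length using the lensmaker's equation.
1/f = (n − 1)(1/R₁ − 1/R₂) → f = -48.36 cm (diverging lens)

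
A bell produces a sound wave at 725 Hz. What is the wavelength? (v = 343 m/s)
λ = v/f = 0.4731 m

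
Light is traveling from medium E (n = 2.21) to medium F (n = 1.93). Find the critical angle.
θc = arcsin(n₂/n₁) = 60.84°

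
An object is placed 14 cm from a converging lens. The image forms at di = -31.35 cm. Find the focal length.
1/f = 1/do + 1/di → f = 25.3 cm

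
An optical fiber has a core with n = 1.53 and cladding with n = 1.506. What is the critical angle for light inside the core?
θc = arcsin(n_cladding/n_core) = 79.84°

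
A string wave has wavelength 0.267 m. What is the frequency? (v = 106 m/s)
f = v/λ = 397 Hz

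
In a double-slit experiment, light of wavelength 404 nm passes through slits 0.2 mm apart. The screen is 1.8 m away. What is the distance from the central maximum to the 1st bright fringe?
y = mλL/d = 3.636 mm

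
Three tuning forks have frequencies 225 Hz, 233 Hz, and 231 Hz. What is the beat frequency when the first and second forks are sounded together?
8 Hz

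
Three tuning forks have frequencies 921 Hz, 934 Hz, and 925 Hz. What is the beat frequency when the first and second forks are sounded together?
13 Hz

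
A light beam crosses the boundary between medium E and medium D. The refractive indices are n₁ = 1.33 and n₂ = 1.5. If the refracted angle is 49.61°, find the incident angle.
sin θ₁ = (n₂/n₁)·sin θ₂ → θ₁ = 59.21°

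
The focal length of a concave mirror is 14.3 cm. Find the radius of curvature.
R = 2|f| = 28.6 cm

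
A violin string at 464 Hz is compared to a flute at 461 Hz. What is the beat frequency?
3 Hz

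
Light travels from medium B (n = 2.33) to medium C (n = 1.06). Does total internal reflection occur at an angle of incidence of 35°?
θc = arcsin(n₂/n₁) = 27.06°; 35° > θc, so yes — total internal reflection.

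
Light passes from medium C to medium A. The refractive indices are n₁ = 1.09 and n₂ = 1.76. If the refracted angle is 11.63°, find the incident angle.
sin θ₁ = (n₂/n₁)·sin θ₂ → θ₁ = 19°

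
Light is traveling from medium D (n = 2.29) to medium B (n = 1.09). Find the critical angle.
θc = arcsin(n₂/n₁) = 28.42°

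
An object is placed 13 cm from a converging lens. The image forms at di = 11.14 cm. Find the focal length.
1/f = 1/do + 1/di → f = 5.999 cm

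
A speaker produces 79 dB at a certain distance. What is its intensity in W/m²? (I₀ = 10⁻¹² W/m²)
I = I₀·10^(β/10) = 7.94 × 10⁻⁵ W/m²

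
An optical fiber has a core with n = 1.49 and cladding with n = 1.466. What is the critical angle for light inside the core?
θc = arcsin(n_cladding/n_core) = 79.7°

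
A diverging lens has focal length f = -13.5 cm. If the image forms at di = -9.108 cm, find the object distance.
1/do = 1/f − 1/di → do = 28 cm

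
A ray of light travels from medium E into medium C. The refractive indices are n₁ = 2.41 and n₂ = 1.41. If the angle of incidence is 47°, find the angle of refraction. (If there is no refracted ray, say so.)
sin θ₂ = (n₁/n₂)·sin θ₁ = 1.25 > 1, so there is no refracted ray — the light undergoes total internal reflection.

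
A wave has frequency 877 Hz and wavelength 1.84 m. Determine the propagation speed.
v = fλ = 1614 m/s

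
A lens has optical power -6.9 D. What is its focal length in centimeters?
f = 1/P = -14.49 cm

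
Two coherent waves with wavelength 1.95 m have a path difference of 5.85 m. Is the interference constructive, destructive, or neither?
constructive — path difference = 3λ, a whole number of wavelengths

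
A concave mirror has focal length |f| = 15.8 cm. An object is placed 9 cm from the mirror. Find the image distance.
f = +15.8 cm (concave); 1/di = 1/f − 1/do → di = -20.91 cm (virtual image, behind mirror)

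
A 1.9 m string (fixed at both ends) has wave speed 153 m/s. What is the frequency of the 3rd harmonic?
fₙ = nv/(2L) = 120.8 Hz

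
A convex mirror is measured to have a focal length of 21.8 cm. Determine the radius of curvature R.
R = 2|f| = 43.6 cm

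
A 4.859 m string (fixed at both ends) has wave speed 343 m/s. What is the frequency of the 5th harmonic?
fₙ = nv/(2L) = 176.5 Hz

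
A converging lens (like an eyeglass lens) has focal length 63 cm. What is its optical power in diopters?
P = 1/f = 1.587 D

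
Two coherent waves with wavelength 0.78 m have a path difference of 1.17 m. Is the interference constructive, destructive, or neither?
destructive — path difference = 1.5λ, an odd multiple of λ/2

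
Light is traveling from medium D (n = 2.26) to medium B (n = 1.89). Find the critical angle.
θc = arcsin(n₂/n₁) = 56.75°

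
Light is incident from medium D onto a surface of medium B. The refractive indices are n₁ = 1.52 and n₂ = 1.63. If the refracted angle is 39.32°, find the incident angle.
sin θ₁ = (n₂/n₁)·sin θ₂ → θ₁ = 42.81°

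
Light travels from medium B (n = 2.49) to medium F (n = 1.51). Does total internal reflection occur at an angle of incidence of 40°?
θc = arcsin(n₂/n₁) = 37.33°; 40° > θc, so yes — total internal reflection.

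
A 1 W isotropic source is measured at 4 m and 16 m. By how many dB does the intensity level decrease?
Δβ = 20·log₁₀(r₂/r₁) = 12.04 dB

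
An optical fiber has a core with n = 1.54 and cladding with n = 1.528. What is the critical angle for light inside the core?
θc = arcsin(n_cladding/n_core) = 82.84°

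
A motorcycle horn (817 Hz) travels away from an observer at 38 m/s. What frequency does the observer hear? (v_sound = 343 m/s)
f_obs = f·v/(v + v_s) = 735.5 Hz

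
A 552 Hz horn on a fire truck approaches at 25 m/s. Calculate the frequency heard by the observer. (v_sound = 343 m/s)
f_obs = f·v/(v − v_s) = 595.4 Hz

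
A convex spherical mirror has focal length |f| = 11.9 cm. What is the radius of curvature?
R = 2|f| = 23.8 cm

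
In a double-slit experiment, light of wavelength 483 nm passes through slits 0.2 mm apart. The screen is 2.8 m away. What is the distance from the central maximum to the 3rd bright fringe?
y = mλL/d = 20.29 mm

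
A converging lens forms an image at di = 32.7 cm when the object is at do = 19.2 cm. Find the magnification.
M = −di/do = -1.703 (inverted image)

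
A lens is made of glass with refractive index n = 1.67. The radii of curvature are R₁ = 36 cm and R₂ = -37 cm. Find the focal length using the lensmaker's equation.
1/f = (n − 1)(1/R₁ − 1/R₂) → f = 27.23 cm (converging lens)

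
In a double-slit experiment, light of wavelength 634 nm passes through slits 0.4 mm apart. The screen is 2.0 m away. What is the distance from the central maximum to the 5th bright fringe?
y = mλL/d = 15.85 mm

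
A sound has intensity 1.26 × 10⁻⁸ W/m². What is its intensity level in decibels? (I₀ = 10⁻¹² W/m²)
β = 10·log₁₀(I/I₀) = 41 dB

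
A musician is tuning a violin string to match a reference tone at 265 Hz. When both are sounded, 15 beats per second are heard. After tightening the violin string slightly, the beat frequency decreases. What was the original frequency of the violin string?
250 Hz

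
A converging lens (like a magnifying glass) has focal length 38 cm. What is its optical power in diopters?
P = 1/f = 2.632 D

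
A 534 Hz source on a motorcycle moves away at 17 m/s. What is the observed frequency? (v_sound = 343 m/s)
f_obs = f·v/(v + v_s) = 508.8 Hz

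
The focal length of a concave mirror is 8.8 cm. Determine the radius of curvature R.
R = 2|f| = 17.6 cm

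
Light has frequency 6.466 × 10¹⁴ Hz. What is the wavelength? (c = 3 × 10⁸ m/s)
λ = c/f = 464 nm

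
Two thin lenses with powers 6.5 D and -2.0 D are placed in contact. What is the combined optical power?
P_total = P₁ + P₂ = 4.5 D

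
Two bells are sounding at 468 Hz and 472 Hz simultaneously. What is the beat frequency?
4 Hz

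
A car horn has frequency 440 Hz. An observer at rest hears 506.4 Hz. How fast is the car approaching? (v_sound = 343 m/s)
v_s = v·(1 − f/f_obs) = 44.97 m/s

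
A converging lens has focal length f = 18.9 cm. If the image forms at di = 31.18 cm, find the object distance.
1/do = 1/f − 1/di → do = 47.99 cm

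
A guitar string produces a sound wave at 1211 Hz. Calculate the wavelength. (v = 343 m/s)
λ = v/f = 0.2832 m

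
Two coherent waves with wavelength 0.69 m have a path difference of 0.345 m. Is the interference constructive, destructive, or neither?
destructive — path difference = 0.5λ, an odd multiple of λ/2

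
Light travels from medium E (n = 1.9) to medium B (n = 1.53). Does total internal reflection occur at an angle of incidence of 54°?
θc = arcsin(n₂/n₁) = 53.64°; 54° > θc, so yes — total internal reflection.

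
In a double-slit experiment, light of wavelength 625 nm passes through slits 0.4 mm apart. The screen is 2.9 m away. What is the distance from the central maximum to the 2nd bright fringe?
y = mλL/d = 9.062 mm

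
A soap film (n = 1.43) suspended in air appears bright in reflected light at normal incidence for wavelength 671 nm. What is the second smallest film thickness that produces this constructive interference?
2nt = (m − ½)λ with m = 2 → t = (m − ½)λ/(2n) = 351.9 nm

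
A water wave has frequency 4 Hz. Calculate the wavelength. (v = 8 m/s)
λ = v/f = 2 m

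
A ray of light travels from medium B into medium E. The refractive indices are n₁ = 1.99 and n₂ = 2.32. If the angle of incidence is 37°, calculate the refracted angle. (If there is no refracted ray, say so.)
sin θ₂ = (n₁/n₂)·sin θ₁ = 0.5162 → θ₂ = 31.08°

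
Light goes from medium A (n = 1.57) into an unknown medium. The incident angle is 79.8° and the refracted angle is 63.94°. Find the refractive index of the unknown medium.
n₂ = n₁·sin θ₁ / sin θ₂ = 1.72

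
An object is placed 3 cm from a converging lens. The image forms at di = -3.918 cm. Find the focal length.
1/f = 1/do + 1/di → f = 12.8 cm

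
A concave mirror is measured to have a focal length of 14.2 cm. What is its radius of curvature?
R = 2|f| = 28.4 cm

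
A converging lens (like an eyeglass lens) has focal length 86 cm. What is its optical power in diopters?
P = 1/f = 1.163 D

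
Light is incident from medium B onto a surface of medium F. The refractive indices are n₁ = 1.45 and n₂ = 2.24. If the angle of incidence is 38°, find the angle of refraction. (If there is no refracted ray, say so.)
sin θ₂ = (n₁/n₂)·sin θ₁ = 0.3985 → θ₂ = 23.49°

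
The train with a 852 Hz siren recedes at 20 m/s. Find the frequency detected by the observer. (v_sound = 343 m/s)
f_obs = f·v/(v + v_s) = 805.1 Hz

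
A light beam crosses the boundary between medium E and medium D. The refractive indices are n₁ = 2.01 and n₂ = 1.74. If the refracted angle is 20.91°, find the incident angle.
sin θ₁ = (n₂/n₁)·sin θ₂ → θ₁ = 18°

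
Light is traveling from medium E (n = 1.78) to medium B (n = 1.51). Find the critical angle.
θc = arcsin(n₂/n₁) = 58.03°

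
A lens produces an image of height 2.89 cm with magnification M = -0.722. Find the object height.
ho = |hi|/|M| = 4.003 cm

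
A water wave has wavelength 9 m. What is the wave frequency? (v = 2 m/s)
f = v/λ = 0.2222 Hz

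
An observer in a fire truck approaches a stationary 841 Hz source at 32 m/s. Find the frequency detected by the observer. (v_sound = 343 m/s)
f_obs = f·(v + v_o)/v = 919.5 Hz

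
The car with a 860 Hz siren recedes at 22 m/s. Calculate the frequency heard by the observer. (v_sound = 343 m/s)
f_obs = f·v/(v + v_s) = 808.2 Hz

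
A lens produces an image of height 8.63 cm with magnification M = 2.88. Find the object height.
ho = |hi|/|M| = 2.997 cm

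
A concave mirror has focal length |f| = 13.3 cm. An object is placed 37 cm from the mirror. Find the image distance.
f = +13.3 cm (concave); 1/di = 1/f − 1/do → di = 20.76 cm (real image, in front of mirror)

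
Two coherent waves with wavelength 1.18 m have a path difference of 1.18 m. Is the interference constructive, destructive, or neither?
constructive — path difference = 1λ, a whole number of wavelengths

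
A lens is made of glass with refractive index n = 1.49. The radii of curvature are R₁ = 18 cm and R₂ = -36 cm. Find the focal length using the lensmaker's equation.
1/f = (n − 1)(1/R₁ − 1/R₂) → f = 24.49 cm (converging lens)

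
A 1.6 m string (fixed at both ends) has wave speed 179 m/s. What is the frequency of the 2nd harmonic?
fₙ = nv/(2L) = 111.9 Hz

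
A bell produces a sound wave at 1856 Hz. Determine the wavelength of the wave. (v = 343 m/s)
λ = v/f = 0.1848 m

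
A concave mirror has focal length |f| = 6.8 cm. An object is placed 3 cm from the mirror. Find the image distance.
f = +6.8 cm (concave); 1/di = 1/f − 1/do → di = -5.368 cm (virtual image, behind mirror)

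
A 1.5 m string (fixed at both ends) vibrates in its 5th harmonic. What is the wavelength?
λₙ = 2L/n = 0.6 m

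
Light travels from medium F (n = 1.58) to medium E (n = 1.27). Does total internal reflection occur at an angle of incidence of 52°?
θc = arcsin(n₂/n₁) = 53.49°; 52° < θc, so no — the ray refracts.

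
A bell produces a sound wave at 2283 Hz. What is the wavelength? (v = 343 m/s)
λ = v/f = 0.1502 m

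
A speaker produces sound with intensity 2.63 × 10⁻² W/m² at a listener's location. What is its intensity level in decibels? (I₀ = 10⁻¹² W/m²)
β = 10·log₁₀(I/I₀) = 104.2 dB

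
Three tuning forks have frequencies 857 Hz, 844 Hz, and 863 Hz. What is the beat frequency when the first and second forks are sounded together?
13 Hz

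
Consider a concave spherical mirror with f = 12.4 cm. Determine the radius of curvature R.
R = 2|f| = 24.8 cm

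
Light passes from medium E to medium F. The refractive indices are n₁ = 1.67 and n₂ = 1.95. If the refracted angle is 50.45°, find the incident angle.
sin θ₁ = (n₂/n₁)·sin θ₂ → θ₁ = 64.2°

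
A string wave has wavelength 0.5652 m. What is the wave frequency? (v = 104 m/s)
f = v/λ = 184 Hz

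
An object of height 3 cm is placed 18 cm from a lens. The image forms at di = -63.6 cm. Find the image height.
hi = (-di/do) × ho = 10.6 cm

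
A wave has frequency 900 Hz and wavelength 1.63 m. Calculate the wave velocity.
v = fλ = 1467 m/s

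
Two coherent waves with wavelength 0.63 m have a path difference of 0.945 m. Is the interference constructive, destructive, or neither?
destructive — path difference = 1.5λ, an odd multiple of λ/2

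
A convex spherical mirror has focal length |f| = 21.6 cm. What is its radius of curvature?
R = 2|f| = 43.2 cm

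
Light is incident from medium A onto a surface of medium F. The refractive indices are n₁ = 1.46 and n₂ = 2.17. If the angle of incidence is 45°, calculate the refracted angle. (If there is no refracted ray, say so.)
sin θ₂ = (n₁/n₂)·sin θ₁ = 0.4757 → θ₂ = 28.41°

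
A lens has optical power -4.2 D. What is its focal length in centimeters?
f = 1/P = -23.81 cm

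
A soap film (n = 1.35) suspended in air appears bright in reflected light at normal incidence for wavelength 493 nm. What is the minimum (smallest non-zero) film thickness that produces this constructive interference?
2nt = (m − ½)λ with m = 1 → t = (m − ½)λ/(2n) = 91.3 nm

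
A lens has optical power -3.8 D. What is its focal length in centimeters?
f = 1/P = -26.32 cm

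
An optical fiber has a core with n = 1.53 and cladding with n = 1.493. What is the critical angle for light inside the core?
θc = arcsin(n_cladding/n_core) = 77.37°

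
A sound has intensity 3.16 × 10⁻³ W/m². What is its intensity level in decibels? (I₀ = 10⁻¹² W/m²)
β = 10·log₁₀(I/I₀) = 95 dB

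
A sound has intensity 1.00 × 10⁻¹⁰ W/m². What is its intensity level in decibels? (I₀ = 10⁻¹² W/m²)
β = 10·log₁₀(I/I₀) = 20 dB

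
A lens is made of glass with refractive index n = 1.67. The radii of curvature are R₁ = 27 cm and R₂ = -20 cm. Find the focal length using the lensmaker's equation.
1/f = (n − 1)(1/R₁ − 1/R₂) → f = 17.15 cm (converging lens)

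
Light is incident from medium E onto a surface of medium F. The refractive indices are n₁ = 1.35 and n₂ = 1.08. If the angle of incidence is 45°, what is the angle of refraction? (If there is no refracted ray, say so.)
sin θ₂ = (n₁/n₂)·sin θ₁ = 0.8839 → θ₂ = 62.11°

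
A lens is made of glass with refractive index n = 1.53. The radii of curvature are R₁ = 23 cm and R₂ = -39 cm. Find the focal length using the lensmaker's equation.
1/f = (n − 1)(1/R₁ − 1/R₂) → f = 27.3 cm (converging lens)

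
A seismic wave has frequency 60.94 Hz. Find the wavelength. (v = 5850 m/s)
λ = v/f = 96 m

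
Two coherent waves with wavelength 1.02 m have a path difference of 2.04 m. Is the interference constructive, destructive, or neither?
constructive — path difference = 2λ, a whole number of wavelengths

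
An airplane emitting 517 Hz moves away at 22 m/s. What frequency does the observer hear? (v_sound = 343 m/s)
f_obs = f·v/(v + v_s) = 485.8 Hz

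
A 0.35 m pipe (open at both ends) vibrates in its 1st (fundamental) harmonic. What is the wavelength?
λₙ = 2L/n = 0.7 m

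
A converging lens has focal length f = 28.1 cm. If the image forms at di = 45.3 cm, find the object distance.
1/do = 1/f − 1/di → do = 74.01 cm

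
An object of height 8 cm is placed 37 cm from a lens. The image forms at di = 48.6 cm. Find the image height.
hi = (-di/do) × ho = -10.51 cm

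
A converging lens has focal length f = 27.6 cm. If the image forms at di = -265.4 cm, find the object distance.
1/do = 1/f − 1/di → do = 25 cm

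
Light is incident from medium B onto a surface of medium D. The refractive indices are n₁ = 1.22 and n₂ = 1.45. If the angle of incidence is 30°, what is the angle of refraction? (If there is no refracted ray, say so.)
sin θ₂ = (n₁/n₂)·sin θ₁ = 0.4207 → θ₂ = 24.88°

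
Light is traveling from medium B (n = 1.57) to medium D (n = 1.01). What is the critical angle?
θc = arcsin(n₂/n₁) = 40.04°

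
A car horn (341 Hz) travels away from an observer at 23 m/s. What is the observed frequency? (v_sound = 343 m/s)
f_obs = f·v/(v + v_s) = 319.6 Hz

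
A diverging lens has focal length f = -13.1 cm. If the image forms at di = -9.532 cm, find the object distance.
1/do = 1/f − 1/di → do = 35 cm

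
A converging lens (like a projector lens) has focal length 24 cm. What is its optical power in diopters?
P = 1/f = 4.167 D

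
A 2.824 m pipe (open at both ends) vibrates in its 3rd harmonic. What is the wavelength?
λₙ = 2L/n = 1.883 m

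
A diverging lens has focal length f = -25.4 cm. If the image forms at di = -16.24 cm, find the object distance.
1/do = 1/f − 1/di → do = 45.03 cm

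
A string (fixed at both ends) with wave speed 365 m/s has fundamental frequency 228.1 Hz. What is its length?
L = v/(2f₁) = 0.8001 m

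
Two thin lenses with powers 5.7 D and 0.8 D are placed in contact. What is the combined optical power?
P_total = P₁ + P₂ = 6.5 D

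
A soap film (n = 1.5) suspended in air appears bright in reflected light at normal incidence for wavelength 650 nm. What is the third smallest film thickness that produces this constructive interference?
2nt = (m − ½)λ with m = 3 → t = (m − ½)λ/(2n) = 541.7 nm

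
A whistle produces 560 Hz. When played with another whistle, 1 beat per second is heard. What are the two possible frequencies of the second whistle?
f₂ = 560 ± 1 Hz → 561 Hz or 559 Hz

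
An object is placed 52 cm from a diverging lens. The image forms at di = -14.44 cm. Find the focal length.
1/f = 1/do + 1/di → f = -19.99 cm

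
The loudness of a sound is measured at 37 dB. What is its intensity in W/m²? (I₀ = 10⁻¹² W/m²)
I = I₀·10^(β/10) = 5.01 × 10⁻⁹ W/m²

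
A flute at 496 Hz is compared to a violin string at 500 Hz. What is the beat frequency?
4 Hz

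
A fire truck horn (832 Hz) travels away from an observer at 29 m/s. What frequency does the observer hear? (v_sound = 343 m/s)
f_obs = f·v/(v + v_s) = 767.1 Hz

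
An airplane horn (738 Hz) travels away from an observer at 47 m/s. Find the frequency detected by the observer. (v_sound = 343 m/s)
f_obs = f·v/(v + v_s) = 649.1 Hz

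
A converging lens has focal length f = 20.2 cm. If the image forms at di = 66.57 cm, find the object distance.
1/do = 1/f − 1/di → do = 29 cm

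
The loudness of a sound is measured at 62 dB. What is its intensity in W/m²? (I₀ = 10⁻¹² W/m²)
I = I₀·10^(β/10) = 1.58 × 10⁻⁶ W/m²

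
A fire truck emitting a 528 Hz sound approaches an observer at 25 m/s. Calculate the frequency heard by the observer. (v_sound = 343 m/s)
f_obs = f·v/(v − v_s) = 569.5 Hz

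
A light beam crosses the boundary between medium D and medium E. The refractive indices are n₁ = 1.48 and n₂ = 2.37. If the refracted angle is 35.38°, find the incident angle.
sin θ₁ = (n₂/n₁)·sin θ₂ → θ₁ = 68°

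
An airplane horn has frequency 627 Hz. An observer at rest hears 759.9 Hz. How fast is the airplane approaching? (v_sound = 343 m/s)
v_s = v·(1 − f/f_obs) = 59.99 m/s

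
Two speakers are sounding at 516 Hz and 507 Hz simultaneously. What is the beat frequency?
9 Hz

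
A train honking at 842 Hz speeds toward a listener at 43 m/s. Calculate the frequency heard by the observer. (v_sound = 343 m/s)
f_obs = f·v/(v − v_s) = 962.7 Hz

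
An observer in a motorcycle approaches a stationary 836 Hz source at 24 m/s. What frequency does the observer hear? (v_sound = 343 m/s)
f_obs = f·(v + v_o)/v = 894.5 Hz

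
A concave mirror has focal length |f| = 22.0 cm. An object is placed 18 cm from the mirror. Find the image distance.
f = +22.0 cm (concave); 1/di = 1/f − 1/do → di = -99 cm (virtual image, behind mirror)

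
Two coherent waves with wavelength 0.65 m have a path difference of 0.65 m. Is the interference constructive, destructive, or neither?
constructive — path difference = 1λ, a whole number of wavelengths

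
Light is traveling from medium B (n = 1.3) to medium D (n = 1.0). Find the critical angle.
θc = arcsin(n₂/n₁) = 50.28°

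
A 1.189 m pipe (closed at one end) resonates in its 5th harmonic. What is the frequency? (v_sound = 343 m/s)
fₙ = nv/(4L) = 360.6 Hz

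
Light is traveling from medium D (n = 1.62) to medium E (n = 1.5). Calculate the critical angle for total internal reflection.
θc = arcsin(n₂/n₁) = 67.81°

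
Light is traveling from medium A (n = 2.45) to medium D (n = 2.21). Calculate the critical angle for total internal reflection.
θc = arcsin(n₂/n₁) = 64.43°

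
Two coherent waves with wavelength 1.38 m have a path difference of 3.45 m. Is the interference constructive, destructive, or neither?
destructive — path difference = 2.5λ, an odd multiple of λ/2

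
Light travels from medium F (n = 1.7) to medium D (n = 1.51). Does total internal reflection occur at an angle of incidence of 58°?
θc = arcsin(n₂/n₁) = 62.65°; 58° < θc, so no — the ray refracts.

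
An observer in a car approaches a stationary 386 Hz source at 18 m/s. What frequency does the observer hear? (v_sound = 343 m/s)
f_obs = f·(v + v_o)/v = 406.3 Hz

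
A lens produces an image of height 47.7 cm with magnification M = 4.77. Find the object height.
ho = |hi|/|M| = 10 cm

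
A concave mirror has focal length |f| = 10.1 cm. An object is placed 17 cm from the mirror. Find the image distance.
f = +10.1 cm (concave); 1/di = 1/f − 1/do → di = 24.88 cm (real image, in front of mirror)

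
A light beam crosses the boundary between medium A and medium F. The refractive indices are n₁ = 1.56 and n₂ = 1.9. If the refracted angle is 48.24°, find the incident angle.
sin θ₁ = (n₂/n₁)·sin θ₂ → θ₁ = 65.3°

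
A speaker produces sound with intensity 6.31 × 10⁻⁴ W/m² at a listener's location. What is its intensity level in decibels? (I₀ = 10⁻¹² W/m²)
β = 10·log₁₀(I/I₀) = 88 dB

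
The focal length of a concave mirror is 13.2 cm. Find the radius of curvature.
R = 2|f| = 26.4 cm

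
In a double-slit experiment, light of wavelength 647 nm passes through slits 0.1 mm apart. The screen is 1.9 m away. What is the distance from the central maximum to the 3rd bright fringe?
y = mλL/d = 36.88 mm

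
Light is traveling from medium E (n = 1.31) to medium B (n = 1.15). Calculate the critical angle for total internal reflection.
θc = arcsin(n₂/n₁) = 61.39°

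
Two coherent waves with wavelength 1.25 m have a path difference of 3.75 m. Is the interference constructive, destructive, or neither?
constructive — path difference = 3λ, a whole number of wavelengths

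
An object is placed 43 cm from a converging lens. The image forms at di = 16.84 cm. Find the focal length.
1/f = 1/do + 1/di → f = 12.1 cm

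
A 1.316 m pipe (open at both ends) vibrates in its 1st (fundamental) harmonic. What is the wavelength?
λₙ = 2L/n = 2.632 m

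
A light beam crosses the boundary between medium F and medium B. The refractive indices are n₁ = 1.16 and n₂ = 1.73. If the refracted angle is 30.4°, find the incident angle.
sin θ₁ = (n₂/n₁)·sin θ₂ → θ₁ = 49°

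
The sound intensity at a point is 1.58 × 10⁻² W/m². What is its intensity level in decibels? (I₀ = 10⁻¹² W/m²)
β = 10·log₁₀(I/I₀) = 102 dB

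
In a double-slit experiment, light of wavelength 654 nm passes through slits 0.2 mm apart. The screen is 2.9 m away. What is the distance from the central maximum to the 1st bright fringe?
y = mλL/d = 9.483 mm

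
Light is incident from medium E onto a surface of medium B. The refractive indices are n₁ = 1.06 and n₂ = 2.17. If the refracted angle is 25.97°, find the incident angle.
sin θ₁ = (n₂/n₁)·sin θ₂ → θ₁ = 63.7°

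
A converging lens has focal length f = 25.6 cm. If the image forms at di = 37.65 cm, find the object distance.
1/do = 1/f − 1/di → do = 79.99 cm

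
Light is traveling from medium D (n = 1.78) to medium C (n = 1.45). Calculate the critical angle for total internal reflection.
θc = arcsin(n₂/n₁) = 54.55°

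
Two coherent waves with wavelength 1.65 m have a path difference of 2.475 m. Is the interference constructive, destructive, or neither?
destructive — path difference = 1.5λ, an odd multiple of λ/2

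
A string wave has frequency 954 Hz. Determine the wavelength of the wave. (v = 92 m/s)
λ = v/f = 0.09644 m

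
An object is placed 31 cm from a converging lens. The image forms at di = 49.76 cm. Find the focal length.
1/f = 1/do + 1/di → f = 19.1 cm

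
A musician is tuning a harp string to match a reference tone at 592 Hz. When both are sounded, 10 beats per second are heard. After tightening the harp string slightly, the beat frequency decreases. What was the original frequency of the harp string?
582 Hz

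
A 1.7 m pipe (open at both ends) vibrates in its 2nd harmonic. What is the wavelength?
λₙ = 2L/n = 1.7 m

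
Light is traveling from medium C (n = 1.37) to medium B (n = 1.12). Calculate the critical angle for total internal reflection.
θc = arcsin(n₂/n₁) = 54.84°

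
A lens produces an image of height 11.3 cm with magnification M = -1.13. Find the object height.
ho = |hi|/|M| = 10 cm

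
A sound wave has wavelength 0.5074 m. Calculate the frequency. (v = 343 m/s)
f = v/λ = 676 Hz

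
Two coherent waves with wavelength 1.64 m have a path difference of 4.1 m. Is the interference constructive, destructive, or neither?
destructive — path difference = 2.5λ, an odd multiple of λ/2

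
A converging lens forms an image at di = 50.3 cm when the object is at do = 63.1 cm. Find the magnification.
M = −di/do = -0.7971 (inverted image)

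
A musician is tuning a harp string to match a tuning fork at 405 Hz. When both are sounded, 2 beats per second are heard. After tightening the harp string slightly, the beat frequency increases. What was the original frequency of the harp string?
407 Hz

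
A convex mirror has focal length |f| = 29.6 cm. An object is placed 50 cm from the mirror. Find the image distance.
f = −29.6 cm (convex); 1/di = 1/f − 1/do → di = -18.59 cm (virtual image, behind mirror)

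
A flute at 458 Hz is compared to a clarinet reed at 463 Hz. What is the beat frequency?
5 Hz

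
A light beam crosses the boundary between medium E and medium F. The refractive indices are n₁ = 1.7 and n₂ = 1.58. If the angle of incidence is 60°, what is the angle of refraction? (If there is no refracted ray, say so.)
sin θ₂ = (n₁/n₂)·sin θ₁ = 0.9318 → θ₂ = 68.72°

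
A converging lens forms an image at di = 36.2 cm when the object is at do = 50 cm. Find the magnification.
M = −di/do = -0.724 (inverted image)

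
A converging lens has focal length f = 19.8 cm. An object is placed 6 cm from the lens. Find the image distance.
1/di = 1/f − 1/do → di = -8.609 cm (virtual image)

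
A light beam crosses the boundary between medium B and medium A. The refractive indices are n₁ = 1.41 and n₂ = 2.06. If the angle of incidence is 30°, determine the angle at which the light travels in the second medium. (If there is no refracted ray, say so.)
sin θ₂ = (n₁/n₂)·sin θ₁ = 0.3422 → θ₂ = 20.01°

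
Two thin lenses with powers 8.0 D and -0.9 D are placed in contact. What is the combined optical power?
P_total = P₁ + P₂ = 7.1 D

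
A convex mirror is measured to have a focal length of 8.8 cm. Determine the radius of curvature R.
R = 2|f| = 17.6 cm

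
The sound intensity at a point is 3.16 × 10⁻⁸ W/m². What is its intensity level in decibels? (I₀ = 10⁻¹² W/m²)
β = 10·log₁₀(I/I₀) = 45 dB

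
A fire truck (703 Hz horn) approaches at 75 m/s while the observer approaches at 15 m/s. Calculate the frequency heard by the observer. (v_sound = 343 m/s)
f_obs = f·(v + v_o)/(v − v_s) = 939.1 Hz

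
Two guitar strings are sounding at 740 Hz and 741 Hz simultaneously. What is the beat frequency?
1 Hz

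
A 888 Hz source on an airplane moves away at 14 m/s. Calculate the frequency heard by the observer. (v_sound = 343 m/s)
f_obs = f·v/(v + v_s) = 853.2 Hz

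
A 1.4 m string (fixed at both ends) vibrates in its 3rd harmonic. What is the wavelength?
λₙ = 2L/n = 0.9333 m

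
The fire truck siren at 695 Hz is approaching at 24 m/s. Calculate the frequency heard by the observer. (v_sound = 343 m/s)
f_obs = f·v/(v − v_s) = 747.3 Hz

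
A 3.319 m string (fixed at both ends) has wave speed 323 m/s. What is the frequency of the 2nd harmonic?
fₙ = nv/(2L) = 97.32 Hz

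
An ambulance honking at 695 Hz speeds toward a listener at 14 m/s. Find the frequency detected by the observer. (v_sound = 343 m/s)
f_obs = f·v/(v − v_s) = 724.6 Hz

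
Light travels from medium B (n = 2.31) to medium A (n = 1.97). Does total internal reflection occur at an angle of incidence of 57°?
θc = arcsin(n₂/n₁) = 58.52°; 57° < θc, so no — the ray refracts.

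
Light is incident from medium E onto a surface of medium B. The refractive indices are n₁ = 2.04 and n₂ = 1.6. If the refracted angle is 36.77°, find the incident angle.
sin θ₁ = (n₂/n₁)·sin θ₂ → θ₁ = 28°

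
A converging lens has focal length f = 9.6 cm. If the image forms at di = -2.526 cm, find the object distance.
1/do = 1/f − 1/di → do = 2 cm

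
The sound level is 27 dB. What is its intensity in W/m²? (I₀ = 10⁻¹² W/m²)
I = I₀·10^(β/10) = 5.01 × 10⁻¹⁰ W/m²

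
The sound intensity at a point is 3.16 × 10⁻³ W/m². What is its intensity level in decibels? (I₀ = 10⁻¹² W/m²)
β = 10·log₁₀(I/I₀) = 95 dB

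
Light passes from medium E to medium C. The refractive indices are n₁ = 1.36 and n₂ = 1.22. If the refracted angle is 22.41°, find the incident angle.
sin θ₁ = (n₂/n₁)·sin θ₂ → θ₁ = 20°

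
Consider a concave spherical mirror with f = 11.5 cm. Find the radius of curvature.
R = 2|f| = 23 cm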